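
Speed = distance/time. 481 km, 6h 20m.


Distance: 481 km
Time: 6h 20m = 380 min = 380/60 = 19/3 hours
Speed = 481 ÷ (19/3) = 481 × 3 / 19 = 1443/19 ≈ 75.9 km/h

75.9 km/h


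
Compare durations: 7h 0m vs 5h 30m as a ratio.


Duration 1: 420 minutes
Duration 2: 330 minutes
Ratio = 420:330
GCD = 30
Simplified = 14:11
As a decimal: 14/11 ≈ 1.27

14:11 (1.27)


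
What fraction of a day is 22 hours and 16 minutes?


0.9278 (92.78%)

Total minutes: 22×60 + 16 = 1336
Day = 24×60 = 1440 minutes
Fraction = 1336/1440 ≈ 0.9278
As a percentage: 1336/1440 × 100 ≈ 92.78%


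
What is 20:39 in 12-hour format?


8:39 PM

Hour: 20
20 - 12 = 8 → PM


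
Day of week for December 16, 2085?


Zeller's congruence:
q=16, m=12, k=85, j=20
h = (16 + ⌊13×13/5⌋ + 85 + ⌊85/4⌋ + ⌊20/4⌋ - 2×20) mod 7
= (16 + 33 + 85 + 21 + 5 - 40) mod 7
= 120 mod 7 = 1
h=1 → Sunday

Sunday


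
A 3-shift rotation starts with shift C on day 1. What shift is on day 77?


Shifts: A, B, C
Start: C (index 2)
Day 77: (2 + 77 - 1) mod 3
= 78 mod 3
= 0
Index 0 → shift A

Shift A


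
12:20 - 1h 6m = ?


11:14

Start: 740 minutes from midnight
Subtract: 66 minutes
Remaining: 740 - 66 = 674
Hours: 11, Minutes: 14


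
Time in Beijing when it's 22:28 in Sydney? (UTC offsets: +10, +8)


Time difference = UTC+8 - UTC+10 = -2 hours
New hour = (22 -2) mod 24
= 20 mod 24 = 20
Minutes unchanged → 20:28

20:28


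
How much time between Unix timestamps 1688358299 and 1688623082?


264783 seconds (73.6 hours / 3.06 days)

Difference = 1688623082 - 1688358299 = 264783 seconds
In hours: 264783 / 3600 ≈ 73.6
In days: 264783 / 86400 ≈ 3.06


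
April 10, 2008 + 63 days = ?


June 12, 2008

Start: April 10, 2008
Add 63 days
April 10 → May 1: 30 - 10 + 1 = 21 days (63 - 21 = 42 left)
May 1 → June 1: 31 - 1 + 1 = 31 days (42 - 31 = 11 left)
June 1 + 11 = June 12, 2008


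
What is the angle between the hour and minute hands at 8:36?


42.0°

Hour hand = 8×30 + 36×0.5 = 258.0°
Minute hand = 36×6 = 216°
Difference = |258.0 - 216| = 42.0°


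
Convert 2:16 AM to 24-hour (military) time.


02:16

Input: 2:16 AM
AM hour stays: 2


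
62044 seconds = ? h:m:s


Hours: 62044 ÷ 3600 = 17 remainder 844
Minutes: 844 ÷ 60 = 14 remainder 4
Seconds: 4

17h 14m 4s


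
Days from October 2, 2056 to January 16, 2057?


From October 2, 2056 to January 16, 2057
Rest of October 2056: 31 - 2 = 29
Full months: November 30, December 31
Days into January 2057: 16
Total = 29 + 30 + 31 + 16 = 106 days

106 days


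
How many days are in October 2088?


Month: October (month 10)
October has 31 days

31 days


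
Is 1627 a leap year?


Rules: divisible by 4 AND (not by 100 OR by 400)
1627 ÷ 4 = 406 remainder 3 → not divisible by 4
Not divisible by 4 → not a leap year

No


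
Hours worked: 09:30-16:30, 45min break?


Total time = (16×60+30) - (9×60+30)
= 990 - 570 = 420 min
Minus break: 420 - 45 = 375 min
= 6h 15m

6h 15m (375 minutes)


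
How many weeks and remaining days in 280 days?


Weeks: 280 ÷ 7 = 40 remainder 0

40 weeks 0 days


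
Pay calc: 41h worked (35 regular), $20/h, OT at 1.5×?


Regular: 35h × $20 = $700.00
Overtime: 41 - 35 = 6h
OT pay: 6h × $20 × 1.5 = $180.00
Total = $700.00 + $180.00 = $880.00

$880.00


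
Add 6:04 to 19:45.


Start: 1185 minutes from midnight
Add: 364 minutes
Total: 1549 minutes
Hours: 1549 ÷ 60 = 25 remainder 49
25 ≥ 24 → 25 - 24 = 1 (next day)

01:49 (next day)


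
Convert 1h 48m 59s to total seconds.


6539 seconds

Hours: 1 × 3600 = 3600
Minutes: 48 × 60 = 2880
Seconds: 59
Total = 3600 + 2880 + 59 = 6539


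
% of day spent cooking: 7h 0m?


29.2%

Time: 420 minutes
Day: 1440 minutes
Percentage = (420/1440) × 100 ≈ 29.2%


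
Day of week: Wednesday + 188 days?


Start: Wednesday (index 2)
(2 + 188) mod 7
= 190 mod 7
= 1
Index 1 → Tuesday

Tuesday


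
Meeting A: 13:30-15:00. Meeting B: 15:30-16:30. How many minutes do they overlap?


Meeting A: 810-900 (in minutes from midnight)
Meeting B: 930-990
Overlap start = max(810, 930) = 930
Overlap end = min(900, 990) = 900
Overlap = max(0, 900 - 930) = 0 min

0 minutes


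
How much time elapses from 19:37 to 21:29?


1h 52m

End time in minutes: 21×60 + 29 = 1289
Start time in minutes: 19×60 + 37 = 1177
Difference = 1289 - 1177 = 112 minutes
= 1 hours 52 minutes


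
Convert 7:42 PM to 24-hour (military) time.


19:42

Input: 7:42 PM
PM: 7 + 12 = 19


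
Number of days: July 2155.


Month: July (month 7)
July has 31 days

31 days


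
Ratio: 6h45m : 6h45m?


Duration 1: 405 minutes
Duration 2: 405 minutes
Ratio = 405:405
GCD = 405
Simplified = 1:1
As a decimal: 1/1 = 1.00

1:1 (1.00)


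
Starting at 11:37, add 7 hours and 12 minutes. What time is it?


18:49

Start: 697 minutes from midnight
Add: 432 minutes
Total: 1129 minutes
Hours: 1129 ÷ 60 = 18 remainder 49


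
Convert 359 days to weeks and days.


51 weeks 2 days

Weeks: 359 ÷ 7 = 51 remainder 2


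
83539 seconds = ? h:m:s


23h 12m 19s

Hours: 83539 ÷ 3600 = 23 remainder 739
Minutes: 739 ÷ 60 = 12 remainder 19
Seconds: 19


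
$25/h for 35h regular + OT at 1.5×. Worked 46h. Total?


Regular: 35h × $25 = $875.00
Overtime: 46 - 35 = 11h
OT pay: 11h × $25 × 1.5 = $412.50
Total = $875.00 + $412.50 = $1287.50

$1287.50


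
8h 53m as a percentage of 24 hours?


Total minutes: 8×60 + 53 = 533
Day = 24×60 = 1440 minutes
Fraction = 533/1440 ≈ 0.3701
As a percentage: 533/1440 × 100 ≈ 37.01%

0.3701 (37.01%)


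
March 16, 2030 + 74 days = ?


Start: March 16, 2030
Add 74 days
March 16 → April 1: 31 - 16 + 1 = 16 days (74 - 16 = 58 left)
April 1 → May 1: 30 - 1 + 1 = 30 days (58 - 30 = 28 left)
May 1 + 28 = May 29, 2030

May 29, 2030


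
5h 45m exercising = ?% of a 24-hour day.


24.0%

Time: 345 minutes
Day: 1440 minutes
Percentage = (345/1440) × 100 ≈ 24.0%


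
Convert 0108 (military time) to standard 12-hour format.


1:08 AM

Hour: 1
1 < 12 → AM


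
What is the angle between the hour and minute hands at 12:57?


Hour hand (12 ≡ 0 on the dial): 0×30 + 57×0.5 = 28.5°
Minute hand = 57×6 = 342°
Difference = |28.5 - 342| = 313.5°
Since > 180°: 360 - 313.5 = 46.5°

46.5°


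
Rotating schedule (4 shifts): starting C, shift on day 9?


Shifts: A, B, C, D
Start: C (index 2)
Day 9: (2 + 9 - 1) mod 4
= 10 mod 4
= 2
Index 2 → shift C

Shift C


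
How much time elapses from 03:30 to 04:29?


0h 59m

End time in minutes: 4×60 + 29 = 269
Start time in minutes: 3×60 + 30 = 210
Difference = 269 - 210 = 59 minutes
= 0 hours 59 minutes


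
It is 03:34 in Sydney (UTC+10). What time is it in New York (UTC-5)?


12:34 (previous day)

Time difference = UTC-5 - UTC+10 = -15 hours
New hour = (3 -15) mod 24
= -12 mod 24 = 12
Minutes unchanged → 12:34; -12 < 0 → previous day


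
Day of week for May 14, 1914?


Thursday

Zeller's congruence:
q=14, m=5, k=14, j=19
h = (14 + ⌊13×6/5⌋ + 14 + ⌊14/4⌋ + ⌊19/4⌋ - 2×19) mod 7
= (14 + 15 + 14 + 3 + 4 - 38) mod 7
= 12 mod 7 = 5
h=5 → Thursday


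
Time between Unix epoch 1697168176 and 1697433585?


Difference = 1697433585 - 1697168176 = 265409 seconds
In hours: 265409 / 3600 ≈ 73.7
In days: 265409 / 86400 ≈ 3.07

265409 seconds (73.7 hours / 3.07 days)


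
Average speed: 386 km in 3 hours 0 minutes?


128.7 km/h

Distance: 386 km
Time: 3 hours
Speed = 386 / 3 ≈ 128.7 km/h


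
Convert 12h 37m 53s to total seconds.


Hours: 12 × 3600 = 43200
Minutes: 37 × 60 = 2220
Seconds: 53
Total = 43200 + 2220 + 53 = 45473

45473 seconds


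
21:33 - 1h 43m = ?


19:50

Start: 1293 minutes from midnight
Subtract: 103 minutes
Remaining: 1293 - 103 = 1190
Hours: 19, Minutes: 50


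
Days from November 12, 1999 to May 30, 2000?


From November 12, 1999 to May 30, 2000
Rest of November 1999: 30 - 12 = 18
Full months: December 31, January 31, February 2000 29, March 31, April 30
Days into May 2000: 30
Total = 18 + 31 + 31 + 29 + 31 + 30 + 30 = 200 days

200 days


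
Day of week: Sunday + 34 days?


Saturday

Start: Sunday (index 6)
(6 + 34) mod 7
= 40 mod 7
= 5
Index 5 → Saturday


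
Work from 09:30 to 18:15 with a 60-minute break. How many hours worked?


7h 45m (465 minutes)

Total time = (18×60+15) - (9×60+30)
= 1095 - 570 = 525 min
Minus break: 525 - 60 = 465 min
= 7h 45m


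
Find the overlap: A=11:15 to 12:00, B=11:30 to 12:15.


30 minutes

Meeting A: 675-720 (in minutes from midnight)
Meeting B: 690-735
Overlap start = max(675, 690) = 690
Overlap end = min(720, 735) = 720
Overlap = max(0, 720 - 690) = 30 min


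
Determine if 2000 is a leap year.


Yes

Rules: divisible by 4 AND (not by 100 OR by 400)
2000 ÷ 4 = 500 exactly → divisible by 4
2000 ÷ 100 = 20 exactly → divisible by 100
2000 ÷ 400 = 5 exactly → divisible by 400
Divisible by 400 → leap year


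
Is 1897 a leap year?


No

Rules: divisible by 4 AND (not by 100 OR by 400)
1897 ÷ 4 = 474 remainder 1 → not divisible by 4
Not divisible by 4 → not a leap year


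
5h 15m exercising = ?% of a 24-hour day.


Time: 315 minutes
Day: 1440 minutes
Percentage = (315/1440) × 100 ≈ 21.9%

21.9%


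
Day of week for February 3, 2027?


Zeller's congruence:
q=3, m=14, k=26, j=20
h = (3 + ⌊13×15/5⌋ + 26 + ⌊26/4⌋ + ⌊20/4⌋ - 2×20) mod 7
= (3 + 39 + 26 + 6 + 5 - 40) mod 7
= 39 mod 7 = 4
h=4 → Wednesday

Wednesday


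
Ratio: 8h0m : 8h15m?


Duration 1: 480 minutes
Duration 2: 495 minutes
Ratio = 480:495
GCD = 15
Simplified = 32:33
As a decimal: 32/33 ≈ 0.97

32:33 (0.97)


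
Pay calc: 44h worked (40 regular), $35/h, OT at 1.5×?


$1610.00

Regular: 40h × $35 = $1400.00
Overtime: 44 - 40 = 4h
OT pay: 4h × $35 × 1.5 = $210.00
Total = $1400.00 + $210.00 = $1610.00


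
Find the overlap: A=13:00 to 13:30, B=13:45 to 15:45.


Meeting A: 780-810 (in minutes from midnight)
Meeting B: 825-945
Overlap start = max(780, 825) = 825
Overlap end = min(810, 945) = 810
Overlap = max(0, 810 - 825) = 0 min

0 minutes


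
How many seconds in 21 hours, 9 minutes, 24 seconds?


Hours: 21 × 3600 = 75600
Minutes: 9 × 60 = 540
Seconds: 24
Total = 75600 + 540 + 24 = 76164

76164 seconds


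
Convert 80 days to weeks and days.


Weeks: 80 ÷ 7 = 11 remainder 3

11 weeks 3 days


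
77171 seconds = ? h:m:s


Hours: 77171 ÷ 3600 = 21 remainder 1571
Minutes: 1571 ÷ 60 = 26 remainder 11
Seconds: 11

21h 26m 11s


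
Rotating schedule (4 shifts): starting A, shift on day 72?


Shifts: A, B, C, D
Start: A (index 0)
Day 72: (0 + 72 - 1) mod 4
= 71 mod 4
= 3
Index 3 → shift D

Shift D


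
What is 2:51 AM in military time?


Input: 2:51 AM
AM hour stays: 2

02:51


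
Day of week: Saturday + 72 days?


Monday

Start: Saturday (index 5)
(5 + 72) mod 7
= 77 mod 7
= 0
Index 0 → Monday


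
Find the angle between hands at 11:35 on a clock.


137.5°

Hour hand = 11×30 + 35×0.5 = 347.5°
Minute hand = 35×6 = 210°
Difference = |347.5 - 210| = 137.5°


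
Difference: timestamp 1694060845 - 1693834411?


Difference = 1694060845 - 1693834411 = 226434 seconds
In hours: 226434 / 3600 ≈ 62.9
In days: 226434 / 86400 ≈ 2.62

226434 seconds (62.9 hours / 2.62 days)


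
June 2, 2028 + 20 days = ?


Start: June 2, 2028
Add 20 days
June 2 + 20 = June 22, 2028

June 22, 2028


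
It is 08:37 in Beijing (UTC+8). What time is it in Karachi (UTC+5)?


05:37

Time difference = UTC+5 - UTC+8 = -3 hours
New hour = (8 -3) mod 24
= 5 mod 24 = 5
Minutes unchanged → 05:37


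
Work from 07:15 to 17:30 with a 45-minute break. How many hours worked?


Total time = (17×60+30) - (7×60+15)
= 1050 - 435 = 615 min
Minus break: 615 - 45 = 570 min
= 9h 30m

9h 30m (570 minutes)


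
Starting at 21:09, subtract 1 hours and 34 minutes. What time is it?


19:35

Start: 1269 minutes from midnight
Subtract: 94 minutes
Remaining: 1269 - 94 = 1175
Hours: 19, Minutes: 35


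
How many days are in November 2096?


30 days

Month: November (month 11)
November has 30 days


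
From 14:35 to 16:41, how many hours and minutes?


End time in minutes: 16×60 + 41 = 1001
Start time in minutes: 14×60 + 35 = 875
Difference = 1001 - 875 = 126 minutes
= 2 hours 6 minutes

2h 6m


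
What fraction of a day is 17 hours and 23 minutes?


Total minutes: 17×60 + 23 = 1043
Day = 24×60 = 1440 minutes
Fraction = 1043/1440 ≈ 0.7243
As a percentage: 1043/1440 × 100 ≈ 72.43%

0.7243 (72.43%)


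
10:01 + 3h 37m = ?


Start: 601 minutes from midnight
Add: 217 minutes
Total: 818 minutes
Hours: 818 ÷ 60 = 13 remainder 38

13:38


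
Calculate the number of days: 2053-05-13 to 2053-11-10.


181 days

From May 13, 2053 to November 10, 2053
Rest of May 2053: 31 - 13 = 18
Full months: June 30, July 31, August 31, September 30, October 31
Days into November 2053: 10
Total = 18 + 30 + 31 + 31 + 30 + 31 + 10 = 181 days


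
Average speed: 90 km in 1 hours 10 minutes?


Distance: 90 km
Time: 1h 10m = 70 min = 70/60 = 7/6 hours
Speed = 90 ÷ (7/6) = 90 × 6 / 7 = 540/7 ≈ 77.1 km/h

77.1 km/h


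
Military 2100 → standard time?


Hour: 21
21 - 12 = 9 → PM

9:00 PM


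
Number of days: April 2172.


Month: April (month 4)
April has 30 days

30 days


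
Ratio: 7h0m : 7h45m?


28:31 (0.90)

Duration 1: 420 minutes
Duration 2: 465 minutes
Ratio = 420:465
GCD = 15
Simplified = 28:31
As a decimal: 28/31 ≈ 0.90


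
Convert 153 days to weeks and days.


21 weeks 6 days

Weeks: 153 ÷ 7 = 21 remainder 6


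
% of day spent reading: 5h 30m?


Time: 330 minutes
Day: 1440 minutes
Percentage = (330/1440) × 100 ≈ 22.9%

22.9%


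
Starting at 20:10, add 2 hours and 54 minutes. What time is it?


23:04

Start: 1210 minutes from midnight
Add: 174 minutes
Total: 1384 minutes
Hours: 1384 ÷ 60 = 23 remainder 4


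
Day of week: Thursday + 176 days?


Start: Thursday (index 3)
(3 + 176) mod 7
= 179 mod 7
= 4
Index 4 → Friday

Friday


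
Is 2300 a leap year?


No

Rules: divisible by 4 AND (not by 100 OR by 400)
2300 ÷ 4 = 575 exactly → divisible by 4
2300 ÷ 100 = 23 exactly → divisible by 100
2300 ÷ 400 = 5 remainder 300 → not divisible by 400
Divisible by 100 but not by 400 → not a leap year


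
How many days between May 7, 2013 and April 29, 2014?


357 days

From May 7, 2013 to April 29, 2014
Rest of May 2013: 31 - 7 = 24
Full months: June 30, July 31, August 31, September 30, October 31, November 30, December 31, January 31, February 2014 28, March 31
Days into April 2014: 29
Total = 24 + 30 + 31 + 31 + 30 + 31 + 30 + 31 + 31 + 28 + 31 + 29 = 357 days


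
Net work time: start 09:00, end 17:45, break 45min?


Total time = (17×60+45) - (9×60+0)
= 1065 - 540 = 525 min
Minus break: 525 - 45 = 480 min
= 8h 0m

8h 0m (480 minutes)


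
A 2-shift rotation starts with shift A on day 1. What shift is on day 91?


Shifts: A, B
Start: A (index 0)
Day 91: (0 + 91 - 1) mod 2
= 90 mod 2
= 0
Index 0 → shift A

Shift A


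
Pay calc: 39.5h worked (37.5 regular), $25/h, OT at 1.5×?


Regular: 37.5h × $25 = $937.50
Overtime: 39.5 - 37.5 = 2.0h
OT pay: 2.0h × $25 × 1.5 = $75.00
Total = $937.50 + $75.00 = $1012.50

$1012.50


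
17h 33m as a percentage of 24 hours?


0.7313 (73.13%)

Total minutes: 17×60 + 33 = 1053
Day = 24×60 = 1440 minutes
Fraction = 1053/1440 ≈ 0.7313
As a percentage: 1053/1440 × 100 ≈ 73.13%


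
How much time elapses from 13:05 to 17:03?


End time in minutes: 17×60 + 3 = 1023
Start time in minutes: 13×60 + 5 = 785
Difference = 1023 - 785 = 238 minutes
= 3 hours 58 minutes

3h 58m


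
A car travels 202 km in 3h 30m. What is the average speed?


57.7 km/h

Distance: 202 km
Time: 3h 30m = 210 min = 210/60 = 7/2 hours
Speed = 202 ÷ (7/2) = 202 × 2 / 7 = 404/7 ≈ 57.7 km/h


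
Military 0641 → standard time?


6:41 AM

Hour: 6
6 < 12 → AM


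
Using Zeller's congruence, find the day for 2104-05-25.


Zeller's congruence:
q=25, m=5, k=4, j=21
h = (25 + ⌊13×6/5⌋ + 4 + ⌊4/4⌋ + ⌊21/4⌋ - 2×21) mod 7
= (25 + 15 + 4 + 1 + 5 - 42) mod 7
= 8 mod 7 = 1
h=1 → Sunday

Sunday


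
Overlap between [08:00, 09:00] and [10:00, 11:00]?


0 minutes

Meeting A: 480-540 (in minutes from midnight)
Meeting B: 600-660
Overlap start = max(480, 600) = 600
Overlap end = min(540, 660) = 540
Overlap = max(0, 540 - 600) = 0 min


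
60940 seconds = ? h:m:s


Hours: 60940 ÷ 3600 = 16 remainder 3340
Minutes: 3340 ÷ 60 = 55 remainder 40
Seconds: 40

16h 55m 40s


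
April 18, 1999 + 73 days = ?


Start: April 18, 1999
Add 73 days
April 18 → May 1: 30 - 18 + 1 = 13 days (73 - 13 = 60 left)
May 1 → June 1: 31 - 1 + 1 = 31 days (60 - 31 = 29 left)
June 1 + 29 = June 30, 1999

June 30, 1999


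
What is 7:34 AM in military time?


07:34

Input: 7:34 AM
AM hour stays: 7


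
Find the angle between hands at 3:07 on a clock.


51.5°

Hour hand = 3×30 + 7×0.5 = 93.5°
Minute hand = 7×6 = 42°
Difference = |93.5 - 42| = 51.5°


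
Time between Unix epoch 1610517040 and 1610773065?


256025 seconds (71.1 hours / 2.96 days)

Difference = 1610773065 - 1610517040 = 256025 seconds
In hours: 256025 / 3600 ≈ 71.1
In days: 256025 / 86400 ≈ 2.96


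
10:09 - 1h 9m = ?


09:00

Start: 609 minutes from midnight
Subtract: 69 minutes
Remaining: 609 - 69 = 540
Hours: 9, Minutes: 0


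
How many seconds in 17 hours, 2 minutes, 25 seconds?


61345 seconds

Hours: 17 × 3600 = 61200
Minutes: 2 × 60 = 120
Seconds: 25
Total = 61200 + 120 + 25 = 61345


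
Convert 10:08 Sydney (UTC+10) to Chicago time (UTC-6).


18:08 (previous day)

Time difference = UTC-6 - UTC+10 = -16 hours
New hour = (10 -16) mod 24
= -6 mod 24 = 18
Minutes unchanged → 18:08; -6 < 0 → previous day


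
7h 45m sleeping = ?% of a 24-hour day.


32.3%

Time: 465 minutes
Day: 1440 minutes
Percentage = (465/1440) × 100 ≈ 32.3%


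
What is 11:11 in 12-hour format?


11:11 AM

Hour: 11
11 < 12 → AM


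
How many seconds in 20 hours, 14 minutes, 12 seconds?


72852 seconds

Hours: 20 × 3600 = 72000
Minutes: 14 × 60 = 840
Seconds: 12
Total = 72000 + 840 + 12 = 72852


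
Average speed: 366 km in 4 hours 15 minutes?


86.1 km/h

Distance: 366 km
Time: 4h 15m = 255 min = 255/60 = 17/4 hours
Speed = 366 ÷ (17/4) = 366 × 4 / 17 = 1464/17 ≈ 86.1 km/h


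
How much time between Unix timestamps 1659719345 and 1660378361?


Difference = 1660378361 - 1659719345 = 659016 seconds
In hours: 659016 / 3600 ≈ 183.1
In days: 659016 / 86400 ≈ 7.63

659016 seconds (183.1 hours / 7.63 days)


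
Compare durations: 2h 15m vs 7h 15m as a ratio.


Duration 1: 135 minutes
Duration 2: 435 minutes
Ratio = 135:435
GCD = 15
Simplified = 9:29
As a decimal: 9/29 ≈ 0.31

9:29 (0.31)


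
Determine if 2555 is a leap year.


No

Rules: divisible by 4 AND (not by 100 OR by 400)
2555 ÷ 4 = 638 remainder 3 → not divisible by 4
Not divisible by 4 → not a leap year


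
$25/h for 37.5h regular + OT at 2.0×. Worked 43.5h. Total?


$1237.50

Regular: 37.5h × $25 = $937.50
Overtime: 43.5 - 37.5 = 6.0h
OT pay: 6.0h × $25 × 2.0 = $300.00
Total = $937.50 + $300.00 = $1237.50


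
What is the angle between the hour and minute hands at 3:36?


108.0°

Hour hand = 3×30 + 36×0.5 = 108.0°
Minute hand = 36×6 = 216°
Difference = |108.0 - 216| = 108.0°


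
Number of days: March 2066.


31 days

Month: March (month 3)
March has 31 days


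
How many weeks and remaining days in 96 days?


13 weeks 5 days

Weeks: 96 ÷ 7 = 13 remainder 5


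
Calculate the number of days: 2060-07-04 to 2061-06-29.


From July 4, 2060 to June 29, 2061
Rest of July 2060: 31 - 4 = 27
Full months: August 31, September 30, October 31, November 30, December 31, January 31, February 2061 28, March 31, April 30, May 31
Days into June 2061: 29
Total = 27 + 31 + 30 + 31 + 30 + 31 + 31 + 28 + 31 + 30 + 31 + 29 = 360 days

360 days


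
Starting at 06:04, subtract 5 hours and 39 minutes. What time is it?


Start: 364 minutes from midnight
Subtract: 339 minutes
Remaining: 364 - 339 = 25
Hours: 0, Minutes: 25

00:25


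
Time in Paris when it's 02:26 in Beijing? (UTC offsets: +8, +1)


19:26 (previous day)

Time difference = UTC+1 - UTC+8 = -7 hours
New hour = (2 -7) mod 24
= -5 mod 24 = 19
Minutes unchanged → 19:26; -5 < 0 → previous day


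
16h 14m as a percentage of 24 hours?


0.6764 (67.64%)

Total minutes: 16×60 + 14 = 974
Day = 24×60 = 1440 minutes
Fraction = 974/1440 ≈ 0.6764
As a percentage: 974/1440 × 100 ≈ 67.64%


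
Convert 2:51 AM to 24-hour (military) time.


02:51

Input: 2:51 AM
AM hour stays: 2


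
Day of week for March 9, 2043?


Monday

Zeller's congruence:
q=9, m=3, k=43, j=20
h = (9 + ⌊13×4/5⌋ + 43 + ⌊43/4⌋ + ⌊20/4⌋ - 2×20) mod 7
= (9 + 10 + 43 + 10 + 5 - 40) mod 7
= 37 mod 7 = 2
h=2 → Monday


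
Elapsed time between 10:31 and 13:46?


End time in minutes: 13×60 + 46 = 826
Start time in minutes: 10×60 + 31 = 631
Difference = 826 - 631 = 195 minutes
= 3 hours 15 minutes

3h 15m


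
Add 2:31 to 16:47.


Start: 1007 minutes from midnight
Add: 151 minutes
Total: 1158 minutes
Hours: 1158 ÷ 60 = 19 remainder 18

19:18


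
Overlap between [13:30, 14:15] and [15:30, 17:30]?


0 minutes

Meeting A: 810-855 (in minutes from midnight)
Meeting B: 930-1050
Overlap start = max(810, 930) = 930
Overlap end = min(855, 1050) = 855
Overlap = max(0, 855 - 930) = 0 min


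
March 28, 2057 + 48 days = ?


May 15, 2057

Start: March 28, 2057
Add 48 days
March 28 → April 1: 31 - 28 + 1 = 4 days (48 - 4 = 44 left)
April 1 → May 1: 30 - 1 + 1 = 30 days (44 - 30 = 14 left)
May 1 + 14 = May 15, 2057


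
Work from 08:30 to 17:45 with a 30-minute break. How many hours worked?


8h 45m (525 minutes)

Total time = (17×60+45) - (8×60+30)
= 1065 - 510 = 555 min
Minus break: 555 - 30 = 525 min
= 8h 45m


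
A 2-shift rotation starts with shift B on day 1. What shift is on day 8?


Shift A

Shifts: A, B
Start: B (index 1)
Day 8: (1 + 8 - 1) mod 2
= 8 mod 2
= 0
Index 0 → shift A


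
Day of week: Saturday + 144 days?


Start: Saturday (index 5)
(5 + 144) mod 7
= 149 mod 7
= 2
Index 2 → Wednesday

Wednesday


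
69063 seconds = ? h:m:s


Hours: 69063 ÷ 3600 = 19 remainder 663
Minutes: 663 ÷ 60 = 11 remainder 3
Seconds: 3

19h 11m 3s


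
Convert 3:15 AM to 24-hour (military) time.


Input: 3:15 AM
AM hour stays: 3

03:15


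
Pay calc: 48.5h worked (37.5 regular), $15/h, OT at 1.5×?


Regular: 37.5h × $15 = $562.50
Overtime: 48.5 - 37.5 = 11.0h
OT pay: 11.0h × $15 × 1.5 = $247.50
Total = $562.50 + $247.50 = $810.00

$810.00


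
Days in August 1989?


31 days

Month: August (month 8)
August has 31 days


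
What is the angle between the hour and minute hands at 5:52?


Hour hand = 5×30 + 52×0.5 = 176.0°
Minute hand = 52×6 = 312°
Difference = |176.0 - 312| = 136.0°

136.0°


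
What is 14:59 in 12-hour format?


2:59 PM

Hour: 14
14 - 12 = 2 → PM


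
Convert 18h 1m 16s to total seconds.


64876 seconds

Hours: 18 × 3600 = 64800
Minutes: 1 × 60 = 60
Seconds: 16
Total = 64800 + 60 + 16 = 64876


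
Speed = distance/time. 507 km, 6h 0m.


84.5 km/h

Distance: 507 km
Time: 6 hours
Speed = 507 / 6 = 84.5 km/h


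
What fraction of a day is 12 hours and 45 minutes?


0.5313 (53.13%)

Total minutes: 12×60 + 45 = 765
Day = 24×60 = 1440 minutes
Fraction = 765/1440 ≈ 0.5313
As a percentage: 765/1440 × 100 ≈ 53.13%


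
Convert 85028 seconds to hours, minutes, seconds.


23h 37m 8s

Hours: 85028 ÷ 3600 = 23 remainder 2228
Minutes: 2228 ÷ 60 = 37 remainder 8
Seconds: 8


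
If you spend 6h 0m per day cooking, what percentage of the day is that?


25.0%

Time: 360 minutes
Day: 1440 minutes
Percentage = (360/1440) × 100 = 25.0%


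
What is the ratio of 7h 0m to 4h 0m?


Duration 1: 420 minutes
Duration 2: 240 minutes
Ratio = 420:240
GCD = 60
Simplified = 7:4
As a decimal: 7/4 = 1.75

7:4 (1.75)


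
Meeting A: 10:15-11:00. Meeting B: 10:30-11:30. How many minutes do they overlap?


Meeting A: 615-660 (in minutes from midnight)
Meeting B: 630-690
Overlap start = max(615, 630) = 630
Overlap end = min(660, 690) = 660
Overlap = max(0, 660 - 630) = 30 min

30 minutes


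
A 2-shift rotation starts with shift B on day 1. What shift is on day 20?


Shift A

Shifts: A, B
Start: B (index 1)
Day 20: (1 + 20 - 1) mod 2
= 20 mod 2
= 0
Index 0 → shift A


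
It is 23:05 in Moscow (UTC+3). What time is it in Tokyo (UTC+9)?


Time difference = UTC+9 - UTC+3 = +6 hours
New hour = (23 + 6) mod 24
= 29 mod 24 = 5
Minutes unchanged → 05:05; 29 ≥ 24 → next day

05:05 (next day)


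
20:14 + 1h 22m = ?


21:36

Start: 1214 minutes from midnight
Add: 82 minutes
Total: 1296 minutes
Hours: 1296 ÷ 60 = 21 remainder 36


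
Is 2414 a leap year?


Rules: divisible by 4 AND (not by 100 OR by 400)
2414 ÷ 4 = 603 remainder 2 → not divisible by 4
Not divisible by 4 → not a leap year

No


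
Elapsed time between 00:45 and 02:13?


1h 28m

End time in minutes: 2×60 + 13 = 133
Start time in minutes: 0×60 + 45 = 45
Difference = 133 - 45 = 88 minutes
= 1 hours 28 minutes


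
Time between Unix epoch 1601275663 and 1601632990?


357327 seconds (99.3 hours / 4.14 days)

Difference = 1601632990 - 1601275663 = 357327 seconds
In hours: 357327 / 3600 ≈ 99.3
In days: 357327 / 86400 ≈ 4.14


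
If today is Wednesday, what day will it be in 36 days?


Start: Wednesday (index 2)
(2 + 36) mod 7
= 38 mod 7
= 3
Index 3 → Thursday

Thursday


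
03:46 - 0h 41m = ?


Start: 226 minutes from midnight
Subtract: 41 minutes
Remaining: 226 - 41 = 185
Hours: 3, Minutes: 5

03:05


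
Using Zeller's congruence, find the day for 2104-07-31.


Zeller's congruence:
q=31, m=7, k=4, j=21
h = (31 + ⌊13×8/5⌋ + 4 + ⌊4/4⌋ + ⌊21/4⌋ - 2×21) mod 7
= (31 + 20 + 4 + 1 + 5 - 42) mod 7
= 19 mod 7 = 5
h=5 → Thursday

Thursday


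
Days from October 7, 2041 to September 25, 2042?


From October 7, 2041 to September 25, 2042
Rest of October 2041: 31 - 7 = 24
Full months: November 30, December 31, January 31, February 2042 28, March 31, April 30, May 31, June 30, July 31, August 31
Days into September 2042: 25
Total = 24 + 30 + 31 + 31 + 28 + 31 + 30 + 31 + 30 + 31 + 31 + 25 = 353 days

353 days


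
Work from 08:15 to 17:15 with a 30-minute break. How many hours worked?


8h 30m (510 minutes)

Total time = (17×60+15) - (8×60+15)
= 1035 - 495 = 540 min
Minus break: 540 - 30 = 510 min
= 8h 30m


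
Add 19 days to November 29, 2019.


December 18, 2019

Start: November 29, 2019
Add 19 days
November 29 → December 1: 30 - 29 + 1 = 2 days (19 - 2 = 17 left)
December 1 + 17 = December 18, 2019


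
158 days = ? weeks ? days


Weeks: 158 ÷ 7 = 22 remainder 4

22 weeks 4 days


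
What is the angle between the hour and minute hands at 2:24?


72.0°

Hour hand = 2×30 + 24×0.5 = 72.0°
Minute hand = 24×6 = 144°
Difference = |72.0 - 144| = 72.0°


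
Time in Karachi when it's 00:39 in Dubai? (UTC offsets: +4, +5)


Time difference = UTC+5 - UTC+4 = +1 hours
New hour = (0 + 1) mod 24
= 1 mod 24 = 1
Minutes unchanged → 01:39

01:39


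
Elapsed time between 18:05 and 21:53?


3h 48m

End time in minutes: 21×60 + 53 = 1313
Start time in minutes: 18×60 + 5 = 1085
Difference = 1313 - 1085 = 228 minutes
= 3 hours 48 minutes


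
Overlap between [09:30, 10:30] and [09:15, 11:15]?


Meeting A: 570-630 (in minutes from midnight)
Meeting B: 555-675
Overlap start = max(570, 555) = 570
Overlap end = min(630, 675) = 630
Overlap = max(0, 630 - 570) = 60 min

60 minutes


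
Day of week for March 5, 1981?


Zeller's congruence:
q=5, m=3, k=81, j=19
h = (5 + ⌊13×4/5⌋ + 81 + ⌊81/4⌋ + ⌊19/4⌋ - 2×19) mod 7
= (5 + 10 + 81 + 20 + 4 - 38) mod 7
= 82 mod 7 = 5
h=5 → Thursday

Thursday


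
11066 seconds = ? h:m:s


Hours: 11066 ÷ 3600 = 3 remainder 266
Minutes: 266 ÷ 60 = 4 remainder 26
Seconds: 26

3h 4m 26s


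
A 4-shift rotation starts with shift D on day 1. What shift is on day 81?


Shifts: A, B, C, D
Start: D (index 3)
Day 81: (3 + 81 - 1) mod 4
= 83 mod 4
= 3
Index 3 → shift D

Shift D


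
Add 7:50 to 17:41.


Start: 1061 minutes from midnight
Add: 470 minutes
Total: 1531 minutes
Hours: 1531 ÷ 60 = 25 remainder 31
25 ≥ 24 → 25 - 24 = 1 (next day)

01:31 (next day)


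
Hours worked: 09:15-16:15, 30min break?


6h 30m (390 minutes)

Total time = (16×60+15) - (9×60+15)
= 975 - 555 = 420 min
Minus break: 420 - 30 = 390 min
= 6h 30m


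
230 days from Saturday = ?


Start: Saturday (index 5)
(5 + 230) mod 7
= 235 mod 7
= 4
Index 4 → Friday

Friday


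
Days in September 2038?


30 days

Month: September (month 9)
September has 30 days


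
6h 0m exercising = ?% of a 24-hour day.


Time: 360 minutes
Day: 1440 minutes
Percentage = (360/1440) × 100 = 25.0%

25.0%


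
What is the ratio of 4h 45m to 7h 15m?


Duration 1: 285 minutes
Duration 2: 435 minutes
Ratio = 285:435
GCD = 15
Simplified = 19:29
As a decimal: 19/29 ≈ 0.66

19:29 (0.66)


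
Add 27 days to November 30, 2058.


Start: November 30, 2058
Add 27 days
November 30 → December 1: 30 - 30 + 1 = 1 days (27 - 1 = 26 left)
December 1 + 26 = December 27, 2058

December 27, 2058


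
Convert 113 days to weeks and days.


16 weeks 1 days

Weeks: 113 ÷ 7 = 16 remainder 1


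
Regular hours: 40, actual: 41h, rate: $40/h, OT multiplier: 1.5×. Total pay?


Regular: 40h × $40 = $1600.00
Overtime: 41 - 40 = 1h
OT pay: 1h × $40 × 1.5 = $60.00
Total = $1600.00 + $60.00 = $1660.00

$1660.00


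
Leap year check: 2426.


Rules: divisible by 4 AND (not by 100 OR by 400)
2426 ÷ 4 = 606 remainder 2 → not divisible by 4
Not divisible by 4 → not a leap year

No


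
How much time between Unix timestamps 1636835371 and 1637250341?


Difference = 1637250341 - 1636835371 = 414970 seconds
In hours: 414970 / 3600 ≈ 115.3
In days: 414970 / 86400 ≈ 4.80

414970 seconds (115.3 hours / 4.80 days)


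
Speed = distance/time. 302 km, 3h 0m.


100.7 km/h

Distance: 302 km
Time: 3 hours
Speed = 302 / 3 ≈ 100.7 km/h


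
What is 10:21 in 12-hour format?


10:21 AM

Hour: 10
10 < 12 → AM


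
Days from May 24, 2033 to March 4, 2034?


From May 24, 2033 to March 4, 2034
Rest of May 2033: 31 - 24 = 7
Full months: June 30, July 31, August 31, September 30, October 31, November 30, December 31, January 31, February 2034 28
Days into March 2034: 4
Total = 7 + 30 + 31 + 31 + 30 + 31 + 30 + 31 + 31 + 28 + 4 = 284 days

284 days


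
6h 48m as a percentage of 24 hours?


Total minutes: 6×60 + 48 = 408
Day = 24×60 = 1440 minutes
Fraction = 408/1440 ≈ 0.2833
As a percentage: 408/1440 × 100 ≈ 28.33%

0.2833 (28.33%)


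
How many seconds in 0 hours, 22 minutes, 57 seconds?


Hours: 0 × 3600 = 0
Minutes: 22 × 60 = 1320
Seconds: 57
Total = 0 + 1320 + 57 = 1377

1377 seconds


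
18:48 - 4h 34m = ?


Start: 1128 minutes from midnight
Subtract: 274 minutes
Remaining: 1128 - 274 = 854
Hours: 14, Minutes: 14

14:14


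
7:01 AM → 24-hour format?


07:01

Input: 7:01 AM
AM hour stays: 7


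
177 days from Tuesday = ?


Start: Tuesday (index 1)
(1 + 177) mod 7
= 178 mod 7
= 3
Index 3 → Thursday

Thursday


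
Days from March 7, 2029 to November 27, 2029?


From March 7, 2029 to November 27, 2029
Rest of March 2029: 31 - 7 = 24
Full months: April 30, May 31, June 30, July 31, August 31, September 30, October 31
Days into November 2029: 27
Total = 24 + 30 + 31 + 30 + 31 + 31 + 30 + 31 + 27 = 265 days

265 days


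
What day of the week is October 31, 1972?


Tuesday

Zeller's congruence:
q=31, m=10, k=72, j=19
h = (31 + ⌊13×11/5⌋ + 72 + ⌊72/4⌋ + ⌊19/4⌋ - 2×19) mod 7
= (31 + 28 + 72 + 18 + 4 - 38) mod 7
= 115 mod 7 = 3
h=3 → Tuesday


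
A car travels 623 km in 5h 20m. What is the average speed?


Distance: 623 km
Time: 5h 20m = 320 min = 320/60 = 16/3 hours
Speed = 623 ÷ (16/3) = 623 × 3 / 16 = 1869/16 ≈ 116.8 km/h

116.8 km/h


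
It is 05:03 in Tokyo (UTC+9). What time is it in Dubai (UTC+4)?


00:03

Time difference = UTC+4 - UTC+9 = -5 hours
New hour = (5 -5) mod 24
= 0 mod 24 = 0
Minutes unchanged → 00:03


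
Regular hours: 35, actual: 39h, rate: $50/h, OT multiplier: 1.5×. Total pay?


$2050.00

Regular: 35h × $50 = $1750.00
Overtime: 39 - 35 = 4h
OT pay: 4h × $50 × 1.5 = $300.00
Total = $1750.00 + $300.00 = $2050.00


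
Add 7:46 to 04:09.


Start: 249 minutes from midnight
Add: 466 minutes
Total: 715 minutes
Hours: 715 ÷ 60 = 11 remainder 55

11:55


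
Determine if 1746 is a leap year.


Rules: divisible by 4 AND (not by 100 OR by 400)
1746 ÷ 4 = 436 remainder 2 → not divisible by 4
Not divisible by 4 → not a leap year

No


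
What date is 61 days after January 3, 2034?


Start: January 3, 2034
Add 61 days
January 3 → February 1: 31 - 3 + 1 = 29 days (61 - 29 = 32 left)
February 1 → March 1: 28 - 1 + 1 = 28 days (32 - 28 = 4 left)
March 1 + 4 = March 5, 2034

March 5, 2034


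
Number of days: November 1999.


30 days

Month: November (month 11)
November has 30 days


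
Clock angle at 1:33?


151.5°

Hour hand = 1×30 + 33×0.5 = 46.5°
Minute hand = 33×6 = 198°
Difference = |46.5 - 198| = 151.5°


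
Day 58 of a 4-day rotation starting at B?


Shifts: A, B, C, D
Start: B (index 1)
Day 58: (1 + 58 - 1) mod 4
= 58 mod 4
= 2
Index 2 → shift C

Shift C


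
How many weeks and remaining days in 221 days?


31 weeks 4 days

Weeks: 221 ÷ 7 = 31 remainder 4


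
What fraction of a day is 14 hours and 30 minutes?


0.6042 (60.42%)

Total minutes: 14×60 + 30 = 870
Day = 24×60 = 1440 minutes
Fraction = 870/1440 ≈ 0.6042
As a percentage: 870/1440 × 100 ≈ 60.42%


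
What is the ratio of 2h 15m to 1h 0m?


9:4 (2.25)

Duration 1: 135 minutes
Duration 2: 60 minutes
Ratio = 135:60
GCD = 15
Simplified = 9:4
As a decimal: 9/4 = 2.25


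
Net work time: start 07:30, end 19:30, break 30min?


11h 30m (690 minutes)

Total time = (19×60+30) - (7×60+30)
= 1170 - 450 = 720 min
Minus break: 720 - 30 = 690 min
= 11h 30m


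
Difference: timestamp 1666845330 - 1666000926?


844404 seconds (234.6 hours / 9.77 days)

Difference = 1666845330 - 1666000926 = 844404 seconds
In hours: 844404 / 3600 ≈ 234.6
In days: 844404 / 86400 ≈ 9.77


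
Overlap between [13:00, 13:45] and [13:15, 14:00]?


Meeting A: 780-825 (in minutes from midnight)
Meeting B: 795-840
Overlap start = max(780, 795) = 795
Overlap end = min(825, 840) = 825
Overlap = max(0, 825 - 795) = 30 min

30 minutes


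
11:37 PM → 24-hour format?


Input: 11:37 PM
PM: 11 + 12 = 23

23:37


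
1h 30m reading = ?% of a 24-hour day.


Time: 90 minutes
Day: 1440 minutes
Percentage = (90/1440) × 100 ≈ 6.3%

6.3%


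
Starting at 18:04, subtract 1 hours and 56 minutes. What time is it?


16:08

Start: 1084 minutes from midnight
Subtract: 116 minutes
Remaining: 1084 - 116 = 968
Hours: 16, Minutes: 8


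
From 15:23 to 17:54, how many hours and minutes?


End time in minutes: 17×60 + 54 = 1074
Start time in minutes: 15×60 + 23 = 923
Difference = 1074 - 923 = 151 minutes
= 2 hours 31 minutes

2h 31m


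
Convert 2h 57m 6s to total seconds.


10626 seconds

Hours: 2 × 3600 = 7200
Minutes: 57 × 60 = 3420
Seconds: 6
Total = 7200 + 3420 + 6 = 10626


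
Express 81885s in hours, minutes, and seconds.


Hours: 81885 ÷ 3600 = 22 remainder 2685
Minutes: 2685 ÷ 60 = 44 remainder 45
Seconds: 45

22h 44m 45s


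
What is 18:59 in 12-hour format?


6:59 PM

Hour: 18
18 - 12 = 6 → PM


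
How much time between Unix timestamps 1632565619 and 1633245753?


Difference = 1633245753 - 1632565619 = 680134 seconds
In hours: 680134 / 3600 ≈ 188.9
In days: 680134 / 86400 ≈ 7.87

680134 seconds (188.9 hours / 7.87 days)


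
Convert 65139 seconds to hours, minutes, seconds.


18h 5m 39s

Hours: 65139 ÷ 3600 = 18 remainder 339
Minutes: 339 ÷ 60 = 5 remainder 39
Seconds: 39


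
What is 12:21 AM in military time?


Input: 12:21 AM
12 AM → 00 (midnight)

00:21


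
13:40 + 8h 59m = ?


22:39

Start: 820 minutes from midnight
Add: 539 minutes
Total: 1359 minutes
Hours: 1359 ÷ 60 = 22 remainder 39


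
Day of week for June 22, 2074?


Friday

Zeller's congruence:
q=22, m=6, k=74, j=20
h = (22 + ⌊13×7/5⌋ + 74 + ⌊74/4⌋ + ⌊20/4⌋ - 2×20) mod 7
= (22 + 18 + 74 + 18 + 5 - 40) mod 7
= 97 mod 7 = 6
h=6 → Friday


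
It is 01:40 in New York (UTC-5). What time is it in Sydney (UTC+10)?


Time difference = UTC+10 - UTC-5 = +15 hours
New hour = (1 + 15) mod 24
= 16 mod 24 = 16
Minutes unchanged → 16:40

16:40


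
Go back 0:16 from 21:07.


20:51

Start: 1267 minutes from midnight
Subtract: 16 minutes
Remaining: 1267 - 16 = 1251
Hours: 20, Minutes: 51


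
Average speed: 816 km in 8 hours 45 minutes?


Distance: 816 km
Time: 8h 45m = 525 min = 525/60 = 35/4 hours
Speed = 816 ÷ (35/4) = 816 × 4 / 35 = 3264/35 ≈ 93.3 km/h

93.3 km/h


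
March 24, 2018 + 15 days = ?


April 8, 2018

Start: March 24, 2018
Add 15 days
March 24 → April 1: 31 - 24 + 1 = 8 days (15 - 8 = 7 left)
April 1 + 7 = April 8, 2018


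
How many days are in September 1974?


30 days

Month: September (month 9)
September has 30 days


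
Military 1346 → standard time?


Hour: 13
13 - 12 = 1 → PM

1:46 PM


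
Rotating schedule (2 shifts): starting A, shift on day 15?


Shifts: A, B
Start: A (index 0)
Day 15: (0 + 15 - 1) mod 2
= 14 mod 2
= 0
Index 0 → shift A

Shift A


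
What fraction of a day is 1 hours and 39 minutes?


Total minutes: 1×60 + 39 = 99
Day = 24×60 = 1440 minutes
Fraction = 99/1440 ≈ 0.0688
As a percentage: 99/1440 × 100 ≈ 6.88%

0.0688 (6.88%)


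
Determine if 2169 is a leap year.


No

Rules: divisible by 4 AND (not by 100 OR by 400)
2169 ÷ 4 = 542 remainder 1 → not divisible by 4
Not divisible by 4 → not a leap year


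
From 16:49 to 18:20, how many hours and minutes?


1h 31m

End time in minutes: 18×60 + 20 = 1100
Start time in minutes: 16×60 + 49 = 1009
Difference = 1100 - 1009 = 91 minutes
= 1 hours 31 minutes


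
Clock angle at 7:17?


Hour hand = 7×30 + 17×0.5 = 218.5°
Minute hand = 17×6 = 102°
Difference = |218.5 - 102| = 116.5°

116.5°


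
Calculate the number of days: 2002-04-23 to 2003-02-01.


284 days

From April 23, 2002 to February 1, 2003
Rest of April 2002: 30 - 23 = 7
Full months: May 31, June 30, July 31, August 31, September 30, October 31, November 30, December 31, January 31
Days into February 2003: 1
Total = 7 + 31 + 30 + 31 + 31 + 30 + 31 + 30 + 31 + 31 + 1 = 284 days


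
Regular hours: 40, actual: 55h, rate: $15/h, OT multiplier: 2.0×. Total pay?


Regular: 40h × $15 = $600.00
Overtime: 55 - 40 = 15h
OT pay: 15h × $15 × 2.0 = $450.00
Total = $600.00 + $450.00 = $1050.00

$1050.00
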